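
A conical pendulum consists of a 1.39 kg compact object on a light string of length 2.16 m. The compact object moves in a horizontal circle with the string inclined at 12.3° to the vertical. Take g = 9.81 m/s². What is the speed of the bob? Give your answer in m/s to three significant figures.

The radius of the circle is r = L sinθ = 2.16 × sin 12.3° = 0.4601 m.
Horizontally T sinθ = mv²/r and vertically T cosθ = mg, so tanθ = v²/(rg).
v = √(r g tanθ) = √(0.4601 × 9.81 × 0.2180) = √0.9842 = 0.9921 m/s.

0.992 m/s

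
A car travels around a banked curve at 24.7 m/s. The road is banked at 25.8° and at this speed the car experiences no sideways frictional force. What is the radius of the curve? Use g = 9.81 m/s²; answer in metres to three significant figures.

Frictionless banking: tanθ = v²/(rg), so r = v²/(g tanθ).
r = (24.7)²/(9.81 × tan 25.8°) = 610.1/(9.81 × 0.4834) = 610.1/4.742 = 128.6 m.

129 m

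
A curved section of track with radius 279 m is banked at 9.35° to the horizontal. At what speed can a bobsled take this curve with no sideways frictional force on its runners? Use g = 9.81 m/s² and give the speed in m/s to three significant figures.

21.2 m/s

On a frictionless banked curve, N sinθ = mv²/r and N cosθ = mg, so tanθ = v²/(rg).
v = √(r g tanθ) = √(279 × 9.81 × tan 9.35°) = √(279 × 9.81 × 0.1647) = √450.7 = 21.23 m/s.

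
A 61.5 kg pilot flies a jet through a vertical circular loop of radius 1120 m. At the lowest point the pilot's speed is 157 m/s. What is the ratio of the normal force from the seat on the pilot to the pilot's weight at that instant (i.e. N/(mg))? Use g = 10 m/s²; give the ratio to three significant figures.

At the bottom, N − mg = mv²/r, so N = m(v²/r + g) and N/(mg) = v²/(rg) + 1 = (157)²/(1120 × 10.0) + 1 = 2.201 + 1 = 3.201.

3.20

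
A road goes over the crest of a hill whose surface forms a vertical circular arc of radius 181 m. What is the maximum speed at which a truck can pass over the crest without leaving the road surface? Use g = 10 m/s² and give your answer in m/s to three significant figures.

At the crest the centre of the circle is below the truck, so the net downward (centripetal) force is mg − N = mv²/r.
The truck leaves the road when N → 0, giving v_max = √(g r) = √(10.0 × 181) = 42.54 m/s.

42.5 m/s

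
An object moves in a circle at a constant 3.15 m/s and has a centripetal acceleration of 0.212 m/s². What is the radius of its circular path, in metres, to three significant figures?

46.8 m

a_c = v²/r ⇒ r = v²/a_c = (3.15)²/0.212 = 9.922/0.212 = 46.80 m.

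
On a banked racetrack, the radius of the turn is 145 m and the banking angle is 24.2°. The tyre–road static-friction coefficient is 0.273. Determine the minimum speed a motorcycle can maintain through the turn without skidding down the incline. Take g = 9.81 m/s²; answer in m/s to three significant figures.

15.0 m/s

At the minimum speed, friction acts up the slope at its limiting value f = μN. Radially (horizontal, toward centre): N sinθ − μN cosθ = mv²/r. Vertically: N cosθ + μN sinθ = mg.
Dividing: v² = r g (sinθ − μcosθ)/(cosθ + μsinθ).
sinθ − μcosθ = 0.4099 − 0.273×0.9121 = 0.1609; cosθ + μsinθ = 0.9121 + 0.273×0.4099 = 1.024.
v² = 145 × 9.81 × 0.1609/1.024 = 223.5 m²/s², so v = 14.95 m/s.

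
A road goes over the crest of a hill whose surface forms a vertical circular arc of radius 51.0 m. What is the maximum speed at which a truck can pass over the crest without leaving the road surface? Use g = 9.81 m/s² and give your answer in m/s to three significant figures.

22.4 m/s

At the crest the centre of the circle is below the truck, so the net downward (centripetal) force is mg − N = mv²/r.
The truck leaves the road when N → 0, giving v_max = √(g r) = √(9.81 × 51.0) = 22.37 m/s.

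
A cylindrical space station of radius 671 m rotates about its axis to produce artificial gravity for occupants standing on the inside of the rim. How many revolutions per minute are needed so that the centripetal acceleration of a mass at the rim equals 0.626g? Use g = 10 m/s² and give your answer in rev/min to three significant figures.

0.922 rev/min

Require ω²r = 0.626g, so ω = √(0.626 × 10.0/671) = 0.09659 rad/s.
In rev/min: ω × 60/(2π) = 0.09659 × 60/(2π) = 0.9224 rev/min.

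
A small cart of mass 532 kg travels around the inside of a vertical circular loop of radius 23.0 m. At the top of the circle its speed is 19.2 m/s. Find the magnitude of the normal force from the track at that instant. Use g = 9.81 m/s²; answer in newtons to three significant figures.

At the top, both N and the weight mg point inward (toward the centre), so N + mg = mv²/r.
N = m(v²/r − g) = 532 × ((19.2)²/23.0 − 9.81) = 532 × (16.03 − 9.81) = 532 × 6.218 = 3308 N.

3310 N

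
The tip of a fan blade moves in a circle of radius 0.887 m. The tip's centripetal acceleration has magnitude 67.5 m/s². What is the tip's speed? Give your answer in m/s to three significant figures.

7.74 m/s

a_c = v²/r ⇒ v = √(a_c · r) = √(67.5 × 0.887) = √59.87 = 7.738 m/s.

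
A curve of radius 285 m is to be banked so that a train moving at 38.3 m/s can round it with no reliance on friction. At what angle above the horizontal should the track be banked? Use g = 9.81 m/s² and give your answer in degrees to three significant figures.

27.7°

For a frictionless banked turn: horizontally N sinθ = mv²/r and vertically N cosθ = mg.
Dividing: tanθ = v²/(r g) = (38.3)²/(285 × 9.81) = 1467/2796 = 0.5247.
θ = arctan(0.5247) = 27.68°.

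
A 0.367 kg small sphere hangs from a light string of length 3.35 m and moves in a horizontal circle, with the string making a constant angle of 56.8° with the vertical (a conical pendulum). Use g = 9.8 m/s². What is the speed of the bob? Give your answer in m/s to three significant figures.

6.48 m/s

The radius of the circle is r = L sinθ = 3.35 × sin 56.8° = 2.803 m.
Horizontally T sinθ = mv²/r and vertically T cosθ = mg, so tanθ = v²/(rg).
v = √(r g tanθ) = √(2.803 × 9.8 × 1.528) = √41.98 = 6.479 m/s.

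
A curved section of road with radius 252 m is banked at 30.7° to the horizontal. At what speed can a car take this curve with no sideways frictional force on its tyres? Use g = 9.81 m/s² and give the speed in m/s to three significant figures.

On a frictionless banked curve, N sinθ = mv²/r and N cosθ = mg, so tanθ = v²/(rg).
v = √(r g tanθ) = √(252 × 9.81 × tan 30.7°) = √(252 × 9.81 × 0.5938) = √1468 = 38.31 m/s.

38.3 m/s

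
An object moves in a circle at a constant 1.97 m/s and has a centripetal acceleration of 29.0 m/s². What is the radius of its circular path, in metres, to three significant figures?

0.134 m

a_c = v²/r ⇒ r = v²/a_c = (1.97)²/29.0 = 3.881/29.0 = 0.1338 m.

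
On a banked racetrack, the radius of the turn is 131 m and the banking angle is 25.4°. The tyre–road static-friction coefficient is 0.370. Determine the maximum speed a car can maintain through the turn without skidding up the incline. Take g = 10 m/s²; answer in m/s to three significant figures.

At the maximum speed, friction acts down the slope at its limiting value f = μN. Radially (horizontal, toward centre): N sinθ + μN cosθ = mv²/r. Vertically: N cosθ − μN sinθ = mg.
Dividing: v² = r g (sinθ + μcosθ)/(cosθ − μsinθ).
sinθ + μcosθ = 0.4289 + 0.370×0.9033 = 0.7632; cosθ − μsinθ = 0.9033 − 0.370×0.4289 = 0.7446.
v² = 131 × 10.0 × 0.7632/0.7446 = 1343 m²/s², so v = 36.64 m/s.

36.6 m/s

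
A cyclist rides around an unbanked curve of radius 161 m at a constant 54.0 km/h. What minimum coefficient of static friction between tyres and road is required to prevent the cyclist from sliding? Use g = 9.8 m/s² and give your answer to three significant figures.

v = 54.0/3.6 = 15.00 m/s.
Friction provides the centripetal force: μ_s m g = m v²/r, so μ_s = v²/(g r) = (15.00)²/(9.8 × 161) = 225.0/1578 = 0.1426.

0.143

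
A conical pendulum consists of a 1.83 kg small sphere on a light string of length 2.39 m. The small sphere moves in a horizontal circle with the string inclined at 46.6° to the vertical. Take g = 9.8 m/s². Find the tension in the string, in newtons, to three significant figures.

Vertically the bob has no acceleration, so T cosθ = mg.
T = mg/cosθ = 1.83 × 9.8 / cos 46.6° = 17.93/0.6871 = 26.10 N.

26.1 N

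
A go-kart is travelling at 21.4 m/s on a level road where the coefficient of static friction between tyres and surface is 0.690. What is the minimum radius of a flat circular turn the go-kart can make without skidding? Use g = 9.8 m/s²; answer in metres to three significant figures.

At the limit, μ_s m g = m v²/r, so r_min = v²/(μ_s g) = (21.4)²/(0.690 × 9.8) = 458.0/6.762 = 67.73 m.

67.7 m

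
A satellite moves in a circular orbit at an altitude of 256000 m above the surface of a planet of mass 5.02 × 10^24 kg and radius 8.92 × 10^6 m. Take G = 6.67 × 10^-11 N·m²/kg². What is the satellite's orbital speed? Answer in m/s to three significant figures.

6040 m/s

Orbital radius r = R + h = 8.92 × 10^6 + 256000 = 9.176 × 10^6 m.
Gravity supplies the centripetal force: G M m / r² = m v² / r, so v = √(GM/r).
v = √(6.67 × 10^-11 × 5.02 × 10^24 / 9.176 × 10^6) = √(3.649 × 10^7) = 6041 m/s.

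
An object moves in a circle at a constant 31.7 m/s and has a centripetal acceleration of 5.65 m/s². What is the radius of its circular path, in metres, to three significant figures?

a_c = v²/r ⇒ r = v²/a_c = (31.7)²/5.65 = 1005/5.65 = 177.9 m.

178 m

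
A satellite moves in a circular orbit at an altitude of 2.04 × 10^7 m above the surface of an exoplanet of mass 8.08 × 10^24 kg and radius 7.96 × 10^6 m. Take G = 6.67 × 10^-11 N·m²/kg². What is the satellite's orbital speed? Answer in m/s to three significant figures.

Orbital radius r = R + h = 7.96 × 10^6 + 2.04 × 10^7 = 2.836 × 10^7 m.
Gravity supplies the centripetal force: G M m / r² = m v² / r, so v = √(GM/r).
v = √(6.67 × 10^-11 × 8.08 × 10^24 / 2.836 × 10^7) = √(1.900 × 10^7) = 4359 m/s.

4360 m/s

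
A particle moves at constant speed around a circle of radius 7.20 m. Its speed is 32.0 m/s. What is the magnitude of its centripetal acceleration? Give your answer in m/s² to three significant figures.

142 m/s²

a_c = v²/r = (32.00)²/7.20 = 1024/7.20 = 142.2 m/s².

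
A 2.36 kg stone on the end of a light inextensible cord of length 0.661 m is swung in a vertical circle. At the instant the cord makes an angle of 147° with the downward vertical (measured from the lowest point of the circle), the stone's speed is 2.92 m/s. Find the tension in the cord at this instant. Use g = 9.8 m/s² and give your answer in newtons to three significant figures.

11.0 N

Take the radial direction toward the centre of the circle as positive. The component of the weight along the string toward the centre is −mg cos φ (φ measured from the bottom), so Newton's second law along the string gives T − mg cos φ = m v²/r.
cos 147° = -0.8387, so T = m(v²/r + g cos φ) = 2.36 × ((2.92)²/0.661 + 9.8 × -0.8387) = 2.36 × (12.90 + (-8.219)) = 2.36 × 4.680 = 11.05 N.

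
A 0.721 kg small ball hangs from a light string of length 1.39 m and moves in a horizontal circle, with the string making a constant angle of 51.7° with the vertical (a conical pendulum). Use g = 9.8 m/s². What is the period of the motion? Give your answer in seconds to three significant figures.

1.86 s

r = L sinθ = 1.091 m. From T sinθ = mω²r and T cosθ = mg: tanθ = ω²r/g, so ω² = g tanθ / r = g/(L cosθ).
ω = √(g/(L cosθ)) = √(9.8/(1.39 × 0.6198)) = √11.38 = 3.373 rad/s.
Period = 2π/ω = 1.863 s.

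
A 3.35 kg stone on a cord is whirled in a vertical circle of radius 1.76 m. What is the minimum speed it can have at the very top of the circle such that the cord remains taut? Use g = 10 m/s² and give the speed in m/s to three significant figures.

4.20 m/s

At the highest point the centre is directly below, so both the weight and T act inward: T + mg = mv²/r.
At minimum speed T → 0, so mg = mv_min²/r ⇒ v_min = √(g r) = √(10.0 × 1.76) = 4.195 m/s.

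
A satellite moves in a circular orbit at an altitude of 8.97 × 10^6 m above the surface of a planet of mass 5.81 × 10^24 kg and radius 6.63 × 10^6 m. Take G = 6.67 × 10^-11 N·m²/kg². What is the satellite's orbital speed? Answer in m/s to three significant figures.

4980 m/s

Orbital radius r = R + h = 6.63 × 10^6 + 8.97 × 10^6 = 1.560 × 10^7 m.
Gravity supplies the centripetal force: G M m / r² = m v² / r, so v = √(GM/r).
v = √(6.67 × 10^-11 × 5.81 × 10^24 / 1.560 × 10^7) = √(2.484 × 10^7) = 4984 m/s.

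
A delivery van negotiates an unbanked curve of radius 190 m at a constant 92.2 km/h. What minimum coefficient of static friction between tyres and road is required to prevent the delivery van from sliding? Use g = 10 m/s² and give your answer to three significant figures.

v = 92.2/3.6 = 25.61 m/s.
Friction provides the centripetal force: μ_s m g = m v²/r, so μ_s = v²/(g r) = (25.61)²/(10.0 × 190) = 655.9/1900 = 0.3452.

0.345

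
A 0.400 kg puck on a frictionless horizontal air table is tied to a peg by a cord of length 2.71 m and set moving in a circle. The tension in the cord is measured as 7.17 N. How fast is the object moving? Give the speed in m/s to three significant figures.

6.97 m/s

T = m v²/r ⇒ v = √(T r / m) = √(7.17 × 2.71 / 0.400) = √48.58 = 6.970 m/s.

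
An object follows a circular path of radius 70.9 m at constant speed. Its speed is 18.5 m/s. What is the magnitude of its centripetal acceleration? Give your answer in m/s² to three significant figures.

a_c = v²/r = (18.50)²/70.9 = 342.2/70.9 = 4.827 m/s².

4.83 m/s²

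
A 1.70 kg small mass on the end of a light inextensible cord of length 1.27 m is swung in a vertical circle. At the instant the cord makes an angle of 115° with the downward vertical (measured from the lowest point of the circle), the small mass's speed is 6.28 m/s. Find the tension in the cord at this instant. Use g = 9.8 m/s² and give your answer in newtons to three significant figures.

Take the radial direction toward the centre of the circle as positive. The component of the weight along the string toward the centre is −mg cos φ (φ measured from the bottom), so Newton's second law along the string gives T − mg cos φ = m v²/r.
cos 115° = -0.4226, so T = m(v²/r + g cos φ) = 1.70 × ((6.28)²/1.27 + 9.8 × -0.4226) = 1.70 × (31.05 + (-4.142)) = 1.70 × 26.91 = 45.75 N.

45.8 N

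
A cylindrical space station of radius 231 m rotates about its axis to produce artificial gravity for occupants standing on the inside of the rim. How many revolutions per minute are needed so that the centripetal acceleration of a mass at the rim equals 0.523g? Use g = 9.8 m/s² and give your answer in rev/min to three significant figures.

1.42 rev/min

Require ω²r = 0.523g, so ω = √(0.523 × 9.8/231) = 0.1490 rad/s.
In rev/min: ω × 60/(2π) = 0.1490 × 60/(2π) = 1.422 rev/min.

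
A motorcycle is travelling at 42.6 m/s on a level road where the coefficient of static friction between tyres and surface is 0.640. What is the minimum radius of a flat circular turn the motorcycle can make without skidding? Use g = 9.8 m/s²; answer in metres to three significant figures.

At the limit, μ_s m g = m v²/r, so r_min = v²/(μ_s g) = (42.6)²/(0.640 × 9.8) = 1815/6.272 = 289.3 m.

289 m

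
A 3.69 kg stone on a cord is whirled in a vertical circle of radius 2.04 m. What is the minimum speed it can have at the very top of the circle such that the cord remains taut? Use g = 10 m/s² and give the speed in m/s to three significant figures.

4.52 m/s

At the highest point the centre is directly below, so both the weight and T act inward: T + mg = mv²/r.
At minimum speed T → 0, so mg = mv_min²/r ⇒ v_min = √(g r) = √(10.0 × 2.04) = 4.517 m/s.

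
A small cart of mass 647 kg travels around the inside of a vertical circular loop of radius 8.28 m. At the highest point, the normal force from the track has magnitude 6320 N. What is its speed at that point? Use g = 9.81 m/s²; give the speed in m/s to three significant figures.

At the top, N + mg = mv²/r, so v = √(r(N/m + g)) = √(8.28 × (6320/647 + 9.81)) = √(8.28 × 19.58) = √162.1 = 12.73 m/s.

12.7 m/s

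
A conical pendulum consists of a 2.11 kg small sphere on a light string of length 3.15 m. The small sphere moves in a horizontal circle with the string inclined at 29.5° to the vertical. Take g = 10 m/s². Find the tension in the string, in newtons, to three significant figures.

Vertically the bob has no acceleration, so T cosθ = mg.
T = mg/cosθ = 2.11 × 10.0 / cos 29.5° = 21.10/0.8704 = 24.24 N.

24.2 N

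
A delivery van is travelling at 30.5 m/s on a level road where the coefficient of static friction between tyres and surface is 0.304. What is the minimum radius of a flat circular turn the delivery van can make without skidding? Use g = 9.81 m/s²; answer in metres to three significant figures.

At the limit, μ_s m g = m v²/r, so r_min = v²/(μ_s g) = (30.5)²/(0.304 × 9.81) = 930.2/2.982 = 311.9 m.

312 m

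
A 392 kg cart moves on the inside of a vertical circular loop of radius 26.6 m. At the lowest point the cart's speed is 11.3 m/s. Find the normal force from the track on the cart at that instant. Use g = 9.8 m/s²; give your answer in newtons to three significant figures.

5720 N

At the lowest point, N points up (toward the centre) and the weight mg points down (away from the centre), so the net inward force is N − mg = mv²/r.
N = m(v²/r + g) = 392 × ((11.3)²/26.6 + 9.8) = 392 × (4.800 + 9.8) = 392 × 14.60 = 5723 N.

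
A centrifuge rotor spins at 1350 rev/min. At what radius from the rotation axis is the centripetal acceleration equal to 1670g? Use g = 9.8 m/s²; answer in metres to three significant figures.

0.819 m

ω = 1350 rev/min × 2π/60 = 141.4 rad/s.
a_c = ω²r = 1670g ⇒ r = 1670 × 9.8 / (141.4)² = 16370/19990 = 0.8189 m.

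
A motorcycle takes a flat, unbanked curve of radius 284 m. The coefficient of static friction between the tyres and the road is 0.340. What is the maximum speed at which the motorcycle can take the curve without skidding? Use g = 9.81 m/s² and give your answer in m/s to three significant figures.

30.8 m/s

The only inward force on a level bend is static friction, so at the limit f_s = μ_s N = μ_s m g = m v²/r.
Mass cancels: v_max = √(μ_s g r) = √(0.340 × 9.81 × 284) = √947.3 = 30.78 m/s.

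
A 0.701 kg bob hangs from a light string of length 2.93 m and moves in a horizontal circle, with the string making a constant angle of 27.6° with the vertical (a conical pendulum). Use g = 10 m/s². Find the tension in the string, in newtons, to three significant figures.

Vertically the bob has no acceleration, so T cosθ = mg.
T = mg/cosθ = 0.701 × 10.0 / cos 27.6° = 7.010/0.8862 = 7.910 N.

7.91 N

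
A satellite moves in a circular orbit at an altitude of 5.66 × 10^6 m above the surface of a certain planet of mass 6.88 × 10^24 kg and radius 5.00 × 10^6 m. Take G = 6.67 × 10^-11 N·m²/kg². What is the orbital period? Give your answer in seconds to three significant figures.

10200 s

r = R + h = 5.00 × 10^6 + 5.66 × 10^6 = 1.066 × 10^7 m. Gravity provides the centripetal force: G M m / r² = m v² / r ⇒ v = √(GM/r) = 6561 m/s.
T = 2πr/v = 2π × 1.066 × 10^7 / 6561 = 10210 s.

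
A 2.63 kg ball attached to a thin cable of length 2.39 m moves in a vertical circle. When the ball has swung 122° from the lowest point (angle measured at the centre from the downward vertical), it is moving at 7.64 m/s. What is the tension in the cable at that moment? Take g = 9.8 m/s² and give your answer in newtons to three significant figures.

Take the radial direction toward the centre of the circle as positive. The component of the weight along the string toward the centre is −mg cos φ (φ measured from the bottom), so Newton's second law along the string gives T − mg cos φ = m v²/r.
cos 122° = -0.5299, so T = m(v²/r + g cos φ) = 2.63 × ((7.64)²/2.39 + 9.8 × -0.5299) = 2.63 × (24.42 + (-5.193)) = 2.63 × 19.23 = 50.57 N.

50.6 N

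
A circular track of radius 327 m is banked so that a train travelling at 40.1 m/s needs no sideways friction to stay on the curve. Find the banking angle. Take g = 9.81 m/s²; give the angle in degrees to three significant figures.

With no friction, the horizontal component of the normal force provides the centripetal force: N sinθ = mv²/r, while N cosθ = mg vertically.
Dividing: tanθ = v²/(r g) = (40.1)²/(327 × 9.81) = 1608/3208 = 0.5013.
θ = arctan(0.5013) = 26.62°.

26.6°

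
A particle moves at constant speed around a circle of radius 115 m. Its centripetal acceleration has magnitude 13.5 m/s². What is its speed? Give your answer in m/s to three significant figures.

a_c = v²/r ⇒ v = √(a_c · r) = √(13.5 × 115) = √1552 = 39.40 m/s.

39.4 m/s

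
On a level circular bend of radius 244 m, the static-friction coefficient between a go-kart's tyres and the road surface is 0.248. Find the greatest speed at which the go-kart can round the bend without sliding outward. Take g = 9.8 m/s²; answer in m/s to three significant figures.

24.4 m/s

Friction provides the centripetal force on a flat curve. At maximum speed it is at its limiting value: μ_s m g = m v²/r.
Mass cancels: v_max = √(μ_s g r) = √(0.248 × 9.8 × 244) = √593.0 = 24.35 m/s.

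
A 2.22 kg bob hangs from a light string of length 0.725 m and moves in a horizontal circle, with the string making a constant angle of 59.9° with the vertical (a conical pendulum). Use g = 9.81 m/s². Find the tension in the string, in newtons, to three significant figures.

43.4 N

Vertically the bob has no acceleration, so T cosθ = mg.
T = mg/cosθ = 2.22 × 9.81 / cos 59.9° = 21.78/0.5015 = 43.43 N.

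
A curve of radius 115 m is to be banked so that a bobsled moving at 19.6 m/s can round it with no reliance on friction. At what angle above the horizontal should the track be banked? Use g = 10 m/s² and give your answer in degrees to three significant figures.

With no friction, the horizontal component of the normal force provides the centripetal force: N sinθ = mv²/r, while N cosθ = mg vertically.
Dividing: tanθ = v²/(r g) = (19.6)²/(115 × 10.0) = 384.2/1150 = 0.3341.
θ = arctan(0.3341) = 18.47°.

18.5°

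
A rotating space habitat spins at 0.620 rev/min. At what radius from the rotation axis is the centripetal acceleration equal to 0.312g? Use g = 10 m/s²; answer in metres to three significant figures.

740 m

ω = 0.620 rev/min × 2π/60 = 0.06493 rad/s.
a_c = ω²r = 0.312g ⇒ r = 0.312 × 10.0 / (0.06493)² = 3.120/0.004215 = 740.1 m.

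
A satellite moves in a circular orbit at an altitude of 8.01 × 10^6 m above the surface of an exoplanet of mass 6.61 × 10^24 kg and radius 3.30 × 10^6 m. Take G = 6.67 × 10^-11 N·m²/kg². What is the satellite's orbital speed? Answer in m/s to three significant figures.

6240 m/s

Orbital radius r = R + h = 3.30 × 10^6 + 8.01 × 10^6 = 1.131 × 10^7 m.
Gravity supplies the centripetal force: G M m / r² = m v² / r, so v = √(GM/r).
v = √(6.67 × 10^-11 × 6.61 × 10^24 / 1.131 × 10^7) = √(3.898 × 10^7) = 6244 m/s.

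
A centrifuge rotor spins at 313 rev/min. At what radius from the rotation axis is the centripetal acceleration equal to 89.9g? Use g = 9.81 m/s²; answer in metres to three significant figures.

0.821 m

ω = 313 rev/min × 2π/60 = 32.78 rad/s.
a_c = ω²r = 89.9g ⇒ r = 89.9 × 9.81 / (32.78)² = 881.9/1074 = 0.8209 m.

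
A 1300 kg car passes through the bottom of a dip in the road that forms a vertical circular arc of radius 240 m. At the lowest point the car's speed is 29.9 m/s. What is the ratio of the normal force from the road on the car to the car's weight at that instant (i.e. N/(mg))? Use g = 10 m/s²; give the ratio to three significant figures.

1.37

At the bottom, N − mg = mv²/r, so N = m(v²/r + g) and N/(mg) = v²/(rg) + 1 = (29.9)²/(240 × 10.0) + 1 = 0.3725 + 1 = 1.373.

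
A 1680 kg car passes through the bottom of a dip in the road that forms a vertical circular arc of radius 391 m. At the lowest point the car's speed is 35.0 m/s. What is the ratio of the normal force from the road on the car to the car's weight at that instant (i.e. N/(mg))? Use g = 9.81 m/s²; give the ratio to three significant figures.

1.32

At the bottom, N − mg = mv²/r, so N = m(v²/r + g) and N/(mg) = v²/(rg) + 1 = (35.0)²/(391 × 9.81) + 1 = 0.3194 + 1 = 1.319.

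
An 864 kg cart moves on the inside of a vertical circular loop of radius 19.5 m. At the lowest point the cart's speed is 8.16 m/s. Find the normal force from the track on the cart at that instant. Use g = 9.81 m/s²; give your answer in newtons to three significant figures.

11400 N

At the lowest point, N points up (toward the centre) and the weight mg points down (away from the centre), so the net inward force is N − mg = mv²/r.
N = m(v²/r + g) = 864 × ((8.16)²/19.5 + 9.81) = 864 × (3.415 + 9.81) = 864 × 13.22 = 11430 N.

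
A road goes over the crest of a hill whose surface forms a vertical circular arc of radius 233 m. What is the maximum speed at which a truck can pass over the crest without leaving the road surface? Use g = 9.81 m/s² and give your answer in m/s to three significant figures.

47.8 m/s

At the crest the centre of the circle is below the truck, so the net downward (centripetal) force is mg − N = mv²/r.
The truck leaves the road when N → 0, giving v_max = √(g r) = √(9.81 × 233) = 47.81 m/s.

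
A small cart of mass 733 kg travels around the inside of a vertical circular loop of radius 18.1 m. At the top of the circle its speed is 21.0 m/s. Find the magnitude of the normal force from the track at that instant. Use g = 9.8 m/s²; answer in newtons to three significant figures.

At the top, both N and the weight mg point inward (toward the centre), so N + mg = mv²/r.
N = m(v²/r − g) = 733 × ((21.0)²/18.1 − 9.8) = 733 × (24.36 − 9.8) = 733 × 14.56 = 10680 N.

10700 N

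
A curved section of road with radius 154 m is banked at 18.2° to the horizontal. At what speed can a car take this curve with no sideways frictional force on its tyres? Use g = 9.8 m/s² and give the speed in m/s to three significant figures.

On a frictionless banked curve, N sinθ = mv²/r and N cosθ = mg, so tanθ = v²/(rg).
v = √(r g tanθ) = √(154 × 9.8 × tan 18.2°) = √(154 × 9.8 × 0.3288) = √496.2 = 22.28 m/s.

22.3 m/s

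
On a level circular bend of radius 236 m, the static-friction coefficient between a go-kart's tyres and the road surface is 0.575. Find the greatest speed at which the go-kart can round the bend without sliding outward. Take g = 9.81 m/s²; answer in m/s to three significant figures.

36.5 m/s

The only inward force on a level bend is static friction, so at the limit f_s = μ_s N = μ_s m g = m v²/r.
Mass cancels: v_max = √(μ_s g r) = √(0.575 × 9.81 × 236) = √1331 = 36.49 m/s.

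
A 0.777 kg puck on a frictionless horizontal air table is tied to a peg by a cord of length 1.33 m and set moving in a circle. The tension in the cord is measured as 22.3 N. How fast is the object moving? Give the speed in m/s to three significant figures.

6.18 m/s

T = m v²/r ⇒ v = √(T r / m) = √(22.3 × 1.33 / 0.777) = √38.17 = 6.178 m/s.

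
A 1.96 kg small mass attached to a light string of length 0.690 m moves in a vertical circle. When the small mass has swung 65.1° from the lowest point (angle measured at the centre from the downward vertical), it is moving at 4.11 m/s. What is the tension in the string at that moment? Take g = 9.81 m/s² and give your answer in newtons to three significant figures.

56.1 N

Take the radial direction toward the centre of the circle as positive. The component of the weight along the string toward the centre is −mg cos φ (φ measured from the bottom), so Newton's second law along the string gives T − mg cos φ = m v²/r.
cos 65.1° = 0.4210, so T = m(v²/r + g cos φ) = 1.96 × ((4.11)²/0.690 + 9.81 × 0.4210) = 1.96 × (24.48 + (4.130)) = 1.96 × 28.61 = 56.08 N.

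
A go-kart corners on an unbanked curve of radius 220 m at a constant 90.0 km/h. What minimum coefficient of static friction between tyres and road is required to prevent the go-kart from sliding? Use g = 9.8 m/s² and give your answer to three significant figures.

0.290

v = 90.0/3.6 = 25.00 m/s.
Friction provides the centripetal force: μ_s m g = m v²/r, so μ_s = v²/(g r) = (25.00)²/(9.8 × 220) = 625.0/2156 = 0.2899.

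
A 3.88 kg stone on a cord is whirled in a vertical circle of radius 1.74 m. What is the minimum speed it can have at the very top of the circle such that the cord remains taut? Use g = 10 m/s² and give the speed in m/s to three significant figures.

At the top, both weight mg and T point toward the centre: T + mg = mv²/r.
At minimum speed T → 0, so mg = mv_min²/r ⇒ v_min = √(g r) = √(10.0 × 1.74) = 4.171 m/s.

4.17 m/s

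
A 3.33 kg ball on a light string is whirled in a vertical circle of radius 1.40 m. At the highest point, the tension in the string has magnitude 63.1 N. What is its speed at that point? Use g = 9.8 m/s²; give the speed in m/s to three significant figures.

At the top, T + mg = mv²/r, so v = √(r(T/m + g)) = √(1.40 × (63.1/3.33 + 9.8)) = √(1.40 × 28.75) = √40.25 = 6.344 m/s.

6.34 m/s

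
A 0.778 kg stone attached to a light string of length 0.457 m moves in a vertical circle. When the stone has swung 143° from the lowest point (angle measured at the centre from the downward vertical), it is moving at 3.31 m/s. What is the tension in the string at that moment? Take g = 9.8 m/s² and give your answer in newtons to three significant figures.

12.6 N

Take the radial direction toward the centre of the circle as positive. The component of the weight along the string toward the centre is −mg cos φ (φ measured from the bottom), so Newton's second law along the string gives T − mg cos φ = m v²/r.
cos 143° = -0.7986, so T = m(v²/r + g cos φ) = 0.778 × ((3.31)²/0.457 + 9.8 × -0.7986) = 0.778 × (23.97 + (-7.827)) = 0.778 × 16.15 = 12.56 N.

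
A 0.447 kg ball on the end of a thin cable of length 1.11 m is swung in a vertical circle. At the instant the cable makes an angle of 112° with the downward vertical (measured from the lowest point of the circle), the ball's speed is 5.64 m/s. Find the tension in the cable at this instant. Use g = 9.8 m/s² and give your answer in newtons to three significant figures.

11.2 N

Take the radial direction toward the centre of the circle as positive. The component of the weight along the string toward the centre is −mg cos φ (φ measured from the bottom), so Newton's second law along the string gives T − mg cos φ = m v²/r.
cos 112° = -0.3746, so T = m(v²/r + g cos φ) = 0.447 × ((5.64)²/1.11 + 9.8 × -0.3746) = 0.447 × (28.66 + (-3.671)) = 0.447 × 24.99 = 11.17 N.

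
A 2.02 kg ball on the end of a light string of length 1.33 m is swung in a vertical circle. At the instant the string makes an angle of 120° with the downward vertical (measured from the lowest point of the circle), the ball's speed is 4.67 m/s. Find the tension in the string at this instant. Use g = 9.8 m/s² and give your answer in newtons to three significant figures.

23.2 N

Take the radial direction toward the centre of the circle as positive. The component of the weight along the string toward the centre is −mg cos φ (φ measured from the bottom), so Newton's second law along the string gives T − mg cos φ = m v²/r.
cos 120° = -0.5000, so T = m(v²/r + g cos φ) = 2.02 × ((4.67)²/1.33 + 9.8 × -0.5000) = 2.02 × (16.40 + (-4.900)) = 2.02 × 11.50 = 23.23 N.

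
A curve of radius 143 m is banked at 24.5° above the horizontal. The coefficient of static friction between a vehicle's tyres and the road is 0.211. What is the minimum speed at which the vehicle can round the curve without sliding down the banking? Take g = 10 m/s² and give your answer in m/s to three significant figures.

17.9 m/s

At the minimum speed, friction acts up the slope at its limiting value f = μN. Radially (horizontal, toward centre): N sinθ − μN cosθ = mv²/r. Vertically: N cosθ + μN sinθ = mg.
Dividing: v² = r g (sinθ − μcosθ)/(cosθ + μsinθ).
sinθ − μcosθ = 0.4147 − 0.211×0.9100 = 0.2227; cosθ + μsinθ = 0.9100 + 0.211×0.4147 = 0.9975.
v² = 143 × 10.0 × 0.2227/0.9975 = 319.3 m²/s², so v = 17.87 m/s.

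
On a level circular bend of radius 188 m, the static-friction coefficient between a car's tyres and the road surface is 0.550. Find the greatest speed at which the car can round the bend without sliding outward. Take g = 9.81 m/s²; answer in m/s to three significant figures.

Friction provides the centripetal force on a flat curve. At maximum speed it is at its limiting value: μ_s m g = m v²/r.
Mass cancels: v_max = √(μ_s g r) = √(0.550 × 9.81 × 188) = √1014 = 31.85 m/s.

31.8 m/s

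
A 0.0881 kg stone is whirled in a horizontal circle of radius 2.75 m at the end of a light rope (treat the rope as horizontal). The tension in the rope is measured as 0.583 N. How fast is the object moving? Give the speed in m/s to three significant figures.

T = m v²/r ⇒ v = √(T r / m) = √(0.583 × 2.75 / 0.0881) = √18.20 = 4.266 m/s.

4.27 m/s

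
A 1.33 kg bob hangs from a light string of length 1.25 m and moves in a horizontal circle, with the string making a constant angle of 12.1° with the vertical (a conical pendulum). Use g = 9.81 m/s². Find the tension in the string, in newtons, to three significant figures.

Vertically the bob has no acceleration, so T cosθ = mg.
T = mg/cosθ = 1.33 × 9.81 / cos 12.1° = 13.05/0.9778 = 13.34 N.

13.3 N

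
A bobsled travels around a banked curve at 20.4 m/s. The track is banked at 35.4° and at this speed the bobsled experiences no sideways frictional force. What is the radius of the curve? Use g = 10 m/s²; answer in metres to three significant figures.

Frictionless banking: tanθ = v²/(rg), so r = v²/(g tanθ).
r = (20.4)²/(10.0 × tan 35.4°) = 416.2/(10.0 × 0.7107) = 416.2/7.107 = 58.56 m.

58.6 m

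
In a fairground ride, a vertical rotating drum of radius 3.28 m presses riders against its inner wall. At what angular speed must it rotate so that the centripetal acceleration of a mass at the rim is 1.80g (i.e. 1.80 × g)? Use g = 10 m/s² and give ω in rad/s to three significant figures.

2.34 rad/s

Centripetal acceleration a_c = ω²r. Setting ω²r = 1.80g:
ω = √(1.80g / r) = √(1.80 × 10.0 / 3.28) = √5.488 = 2.343 rad/s.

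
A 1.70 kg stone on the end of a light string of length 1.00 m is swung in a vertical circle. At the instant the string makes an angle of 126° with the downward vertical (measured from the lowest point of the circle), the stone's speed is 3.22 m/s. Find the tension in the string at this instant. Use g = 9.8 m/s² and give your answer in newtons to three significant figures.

7.83 N

Take the radial direction toward the centre of the circle as positive. The component of the weight along the string toward the centre is −mg cos φ (φ measured from the bottom), so Newton's second law along the string gives T − mg cos φ = m v²/r.
cos 126° = -0.5878, so T = m(v²/r + g cos φ) = 1.70 × ((3.22)²/1.00 + 9.8 × -0.5878) = 1.70 × (10.37 + (-5.760)) = 1.70 × 4.608 = 7.834 N.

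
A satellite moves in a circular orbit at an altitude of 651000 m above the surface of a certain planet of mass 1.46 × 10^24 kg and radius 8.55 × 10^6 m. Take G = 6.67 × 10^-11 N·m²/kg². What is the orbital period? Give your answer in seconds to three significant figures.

17800 s

r = R + h = 8.55 × 10^6 + 651000 = 9.201 × 10^6 m. Gravity provides the centripetal force: G M m / r² = m v² / r ⇒ v = √(GM/r) = 3253 m/s.
T = 2πr/v = 2π × 9.201 × 10^6 / 3253 = 17770 s.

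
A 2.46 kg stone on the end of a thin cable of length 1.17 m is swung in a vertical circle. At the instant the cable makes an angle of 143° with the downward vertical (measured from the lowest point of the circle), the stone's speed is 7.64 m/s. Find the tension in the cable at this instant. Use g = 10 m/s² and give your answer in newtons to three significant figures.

Take the radial direction toward the centre of the circle as positive. The component of the weight along the string toward the centre is −mg cos φ (φ measured from the bottom), so Newton's second law along the string gives T − mg cos φ = m v²/r.
cos 143° = -0.7986, so T = m(v²/r + g cos φ) = 2.46 × ((7.64)²/1.17 + 10.0 × -0.7986) = 2.46 × (49.89 + (-7.986)) = 2.46 × 41.90 = 103.1 N.

103 N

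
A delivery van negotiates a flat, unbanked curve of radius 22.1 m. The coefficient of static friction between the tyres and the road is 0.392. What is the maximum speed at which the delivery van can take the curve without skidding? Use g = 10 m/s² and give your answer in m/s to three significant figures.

Friction provides the centripetal force on a flat curve. At maximum speed it is at its limiting value: μ_s m g = m v²/r.
Mass cancels: v_max = √(μ_s g r) = √(0.392 × 10.0 × 22.1) = √86.63 = 9.308 m/s.

9.31 m/s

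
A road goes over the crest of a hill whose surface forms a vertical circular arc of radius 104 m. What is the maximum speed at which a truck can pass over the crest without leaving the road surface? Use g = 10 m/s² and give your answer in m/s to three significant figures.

32.2 m/s

At the crest the centre of the circle is below the truck, so the net downward (centripetal) force is mg − N = mv²/r.
The truck leaves the road when N → 0, giving v_max = √(g r) = √(10.0 × 104) = 32.25 m/s.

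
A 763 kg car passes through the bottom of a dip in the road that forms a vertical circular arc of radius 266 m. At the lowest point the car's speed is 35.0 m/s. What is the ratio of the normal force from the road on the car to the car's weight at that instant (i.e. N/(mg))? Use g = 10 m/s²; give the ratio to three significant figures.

At the bottom, N − mg = mv²/r, so N = m(v²/r + g) and N/(mg) = v²/(rg) + 1 = (35.0)²/(266 × 10.0) + 1 = 0.4605 + 1 = 1.461.

1.46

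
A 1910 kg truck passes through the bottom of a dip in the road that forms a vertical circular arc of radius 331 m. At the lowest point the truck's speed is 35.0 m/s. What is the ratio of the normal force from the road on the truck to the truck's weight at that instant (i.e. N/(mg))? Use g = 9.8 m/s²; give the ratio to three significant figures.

At the bottom, N − mg = mv²/r, so N = m(v²/r + g) and N/(mg) = v²/(rg) + 1 = (35.0)²/(331 × 9.8) + 1 = 0.3776 + 1 = 1.378.

1.38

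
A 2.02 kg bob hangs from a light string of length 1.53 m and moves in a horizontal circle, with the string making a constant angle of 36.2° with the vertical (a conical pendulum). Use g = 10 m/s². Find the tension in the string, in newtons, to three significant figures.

25.0 N

Vertically the bob has no acceleration, so T cosθ = mg.
T = mg/cosθ = 2.02 × 10.0 / cos 36.2° = 20.20/0.8070 = 25.03 N.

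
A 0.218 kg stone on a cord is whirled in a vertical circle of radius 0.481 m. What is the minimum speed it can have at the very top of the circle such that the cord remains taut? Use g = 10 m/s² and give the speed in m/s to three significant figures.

2.19 m/s

At the top, both weight mg and T point toward the centre: T + mg = mv²/r.
At minimum speed T → 0, so mg = mv_min²/r ⇒ v_min = √(g r) = √(10.0 × 0.481) = 2.193 m/s.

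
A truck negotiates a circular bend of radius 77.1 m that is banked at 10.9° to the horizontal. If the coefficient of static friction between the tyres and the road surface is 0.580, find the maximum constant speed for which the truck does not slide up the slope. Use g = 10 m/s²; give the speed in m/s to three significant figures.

25.9 m/s

At the maximum speed, friction acts down the slope at its limiting value f = μN. Radially (horizontal, toward centre): N sinθ + μN cosθ = mv²/r. Vertically: N cosθ − μN sinθ = mg.
Dividing: v² = r g (sinθ + μcosθ)/(cosθ − μsinθ).
sinθ + μcosθ = 0.1891 + 0.580×0.9820 = 0.7586; cosθ − μsinθ = 0.9820 − 0.580×0.1891 = 0.8723.
v² = 77.1 × 10.0 × 0.7586/0.8723 = 670.5 m²/s², so v = 25.89 m/s.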